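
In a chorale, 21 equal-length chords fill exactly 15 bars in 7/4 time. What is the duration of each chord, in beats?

15 bars × 7 beats/bar = 105 beats total.
105 beats ÷ 21 chords = 5 beats per chord.

5 beats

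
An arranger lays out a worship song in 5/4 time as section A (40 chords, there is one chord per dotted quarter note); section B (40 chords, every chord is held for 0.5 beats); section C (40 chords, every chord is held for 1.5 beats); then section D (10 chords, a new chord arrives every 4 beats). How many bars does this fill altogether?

36 bars

A: 40 × 1.5 = 60 beats = 12 bars.
B: 40 × 0.5 = 20 beats = 4 bars.
C: 40 × 1.5 = 60 beats = 12 bars.
D: 10 × 4 = 40 beats = 8 bars.
Total: 12 + 4 + 12 + 8 = 36 bars.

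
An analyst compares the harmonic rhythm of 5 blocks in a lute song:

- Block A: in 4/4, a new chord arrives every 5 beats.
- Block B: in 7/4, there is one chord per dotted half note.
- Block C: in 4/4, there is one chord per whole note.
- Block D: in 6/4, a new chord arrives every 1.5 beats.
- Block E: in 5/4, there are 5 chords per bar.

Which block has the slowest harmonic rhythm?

Block A

A: 4 beats/bar ÷ 5 beats/chord = 0.8 chords/bar.
B: 7 beats/bar ÷ 3 beats/chord = 7/3 chords/bar.
C: 4 beats/bar ÷ 4 beats/chord = 1 chord/bar.
D: 6 beats/bar ÷ 1.5 beats/chord = 4 chords/bar.
E: 5 beats/bar ÷ 1 beat/chord = 5 chords/bar.
Slowest is A at 0.8 chords/bar.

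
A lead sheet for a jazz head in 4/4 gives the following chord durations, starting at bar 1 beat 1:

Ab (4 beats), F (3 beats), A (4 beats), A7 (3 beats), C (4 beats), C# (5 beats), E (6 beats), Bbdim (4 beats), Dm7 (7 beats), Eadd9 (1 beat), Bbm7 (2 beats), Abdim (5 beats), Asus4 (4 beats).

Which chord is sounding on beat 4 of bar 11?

Beat 4 of bar 11 is beat (11−1)×4 + 4 = 44 overall.
Running totals: Ab ends at 4, F ends at 7, A ends at 11, A7 ends at 14, C ends at 18, C# ends at 23, E ends at 29, Bbdim ends at 33, Dm7 ends at 40, Eadd9 ends at 41, Bbm7 ends at 43, Abdim ends at 48.
Beat 44 falls within Abdim.

Abdim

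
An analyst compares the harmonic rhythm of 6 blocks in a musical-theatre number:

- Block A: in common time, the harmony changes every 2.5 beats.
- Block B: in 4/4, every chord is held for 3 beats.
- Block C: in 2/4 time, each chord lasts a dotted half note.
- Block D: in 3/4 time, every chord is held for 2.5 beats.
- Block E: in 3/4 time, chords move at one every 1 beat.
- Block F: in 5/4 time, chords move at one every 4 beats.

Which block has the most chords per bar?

Block E

A: 4 beats/bar ÷ 2.5 beats/chord = 1.6 chords/bar.
B: 4 beats/bar ÷ 3 beats/chord = 4/3 chords/bar.
C: 2 beats/bar ÷ 3 beats/chord = 2/3 chords/bar.
D: 3 beats/bar ÷ 2.5 beats/chord = 1.2 chords/bar.
E: 3 beats/bar ÷ 1 beat/chord = 3 chords/bar.
F: 5 beats/bar ÷ 4 beats/chord = 1.25 chords/bar.
Fastest is E at 3 chords/bar.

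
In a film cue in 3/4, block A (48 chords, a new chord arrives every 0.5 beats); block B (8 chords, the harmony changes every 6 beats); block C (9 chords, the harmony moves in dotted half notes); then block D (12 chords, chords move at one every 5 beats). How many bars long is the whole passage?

A: 48 × 0.5 = 24 beats = 8 bars.
B: 8 × 6 = 48 beats = 16 bars.
C: 9 × 3 = 27 beats = 9 bars.
D: 12 × 5 = 60 beats = 20 bars.
Total: 8 + 16 + 9 + 20 = 53 bars.

53 bars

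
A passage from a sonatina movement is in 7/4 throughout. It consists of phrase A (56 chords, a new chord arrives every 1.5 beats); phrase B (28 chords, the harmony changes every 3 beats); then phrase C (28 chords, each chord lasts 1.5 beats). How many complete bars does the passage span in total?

A: 56 × 1.5 = 84 beats = 12 bars.
B: 28 × 3 = 84 beats = 12 bars.
C: 28 × 1.5 = 42 beats = 6 bars.
Total: 12 + 12 + 6 = 30 bars.

30 bars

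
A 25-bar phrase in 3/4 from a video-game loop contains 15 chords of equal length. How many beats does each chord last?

5 beats

25 bars × 3 beats/bar = 75 beats total.
75 beats ÷ 15 chords = 5 beats per chord.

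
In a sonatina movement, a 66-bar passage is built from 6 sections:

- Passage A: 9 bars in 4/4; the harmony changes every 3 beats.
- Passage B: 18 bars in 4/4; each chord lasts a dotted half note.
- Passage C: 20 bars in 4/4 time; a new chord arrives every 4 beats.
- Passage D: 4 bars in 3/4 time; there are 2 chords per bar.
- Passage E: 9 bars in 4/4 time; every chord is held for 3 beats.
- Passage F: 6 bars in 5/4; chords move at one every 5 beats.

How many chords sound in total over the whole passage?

82 chords

A: 9 bars × 4 beats = 36 beats; 3 beats/chord → 12 chords.
B: 18 bars × 4 beats = 72 beats; 3 beats/chord → 24 chords.
C: 20 bars × 4 beats = 80 beats; 4 beats/chord → 20 chords.
D: 4 bars × 3 beats = 12 beats; 1.5 beats/chord → 8 chords.
E: 9 bars × 4 beats = 36 beats; 3 beats/chord → 12 chords.
F: 6 bars × 5 beats = 30 beats; 5 beats/chord → 6 chords.
Total: 12 + 24 + 20 + 8 + 12 + 6 = 82.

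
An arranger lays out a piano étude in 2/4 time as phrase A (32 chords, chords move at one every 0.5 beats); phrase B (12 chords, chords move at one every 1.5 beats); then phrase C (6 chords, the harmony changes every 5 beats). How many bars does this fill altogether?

A: 32 × 0.5 = 16 beats = 8 bars.
B: 12 × 1.5 = 18 beats = 9 bars.
C: 6 × 5 = 30 beats = 15 bars.
Total: 8 + 9 + 15 = 32 bars.

32 bars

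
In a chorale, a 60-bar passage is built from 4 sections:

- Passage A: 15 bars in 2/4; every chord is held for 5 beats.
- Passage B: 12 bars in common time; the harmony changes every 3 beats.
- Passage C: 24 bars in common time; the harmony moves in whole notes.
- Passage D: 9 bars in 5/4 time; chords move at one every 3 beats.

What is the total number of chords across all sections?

A: 15 bars × 2 beats = 30 beats; 5 beats/chord → 6 chords.
B: 12 bars × 4 beats = 48 beats; 3 beats/chord → 16 chords.
C: 24 bars × 4 beats = 96 beats; 4 beats/chord → 24 chords.
D: 9 bars × 5 beats = 45 beats; 3 beats/chord → 15 chords.
Total: 6 + 16 + 24 + 15 = 61.

61 chords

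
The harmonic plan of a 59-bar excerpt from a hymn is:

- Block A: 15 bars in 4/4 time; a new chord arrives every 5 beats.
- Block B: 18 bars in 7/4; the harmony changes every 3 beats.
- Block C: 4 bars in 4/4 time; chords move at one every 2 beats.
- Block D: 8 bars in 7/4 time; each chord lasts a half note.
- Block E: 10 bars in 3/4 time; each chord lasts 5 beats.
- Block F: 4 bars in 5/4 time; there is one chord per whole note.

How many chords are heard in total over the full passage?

A has 60 beats and chords last 5 each, so 12 chords.
B has 126 beats and chords last 3 each, so 42 chords.
C has 16 beats and chords last 2 each, so 8 chords.
D has 56 beats and chords last 2 each, so 28 chords.
E has 30 beats and chords last 5 each, so 6 chords.
F has 20 beats and chords last 4 each, so 5 chords.
Total: 12 + 42 + 8 + 28 + 6 + 5 = 101.

101 chords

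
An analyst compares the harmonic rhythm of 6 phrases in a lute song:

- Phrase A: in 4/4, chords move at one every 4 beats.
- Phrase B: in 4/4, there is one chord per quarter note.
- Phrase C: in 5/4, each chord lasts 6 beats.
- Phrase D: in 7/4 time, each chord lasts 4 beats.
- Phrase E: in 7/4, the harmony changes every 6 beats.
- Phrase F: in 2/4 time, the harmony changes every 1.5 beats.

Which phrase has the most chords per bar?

A: 4/4 = 1 chord/bar.
B: 4/1 = 4 chords/bar.
C: 5/6 = 5/6 chords/bar.
D: 7/4 = 1.75 chords/bar.
E: 7/6 = 7/6 chords/bar.
F: 2/1.5 = 4/3 chords/bar.
Fastest is B at 4 chords/bar.

Phrase B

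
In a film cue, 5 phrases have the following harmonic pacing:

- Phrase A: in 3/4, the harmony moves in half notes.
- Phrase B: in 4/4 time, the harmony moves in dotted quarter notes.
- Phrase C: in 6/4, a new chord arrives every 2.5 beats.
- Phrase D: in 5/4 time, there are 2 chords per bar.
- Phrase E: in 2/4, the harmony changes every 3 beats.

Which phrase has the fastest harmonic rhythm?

Phrase B

A: 3 beats/bar ÷ 2 beats/chord = 1.5 chords/bar.
B: 4 beats/bar ÷ 1.5 beats/chord = 8/3 chords/bar.
C: 6 beats/bar ÷ 2.5 beats/chord = 2.4 chords/bar.
D: 5 beats/bar ÷ 2.5 beats/chord = 2 chords/bar.
E: 2 beats/bar ÷ 3 beats/chord = 2/3 chords/bar.
Fastest is B at 8/3 chords/bar.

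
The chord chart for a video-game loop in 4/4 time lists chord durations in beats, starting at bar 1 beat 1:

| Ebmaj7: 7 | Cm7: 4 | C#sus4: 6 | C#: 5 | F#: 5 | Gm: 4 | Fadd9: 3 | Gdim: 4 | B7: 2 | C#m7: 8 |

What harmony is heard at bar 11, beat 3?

Beat 3 of bar 11 is beat (11−1)×4 + 3 = 43 overall.
Running totals: Ebmaj7 ends at 7, Cm7 ends at 11, C#sus4 ends at 17, C# ends at 22, F# ends at 27, Gm ends at 31, Fadd9 ends at 34, Gdim ends at 38, B7 ends at 40, C#m7 ends at 48.
Beat 43 falls within C#m7.

C#m7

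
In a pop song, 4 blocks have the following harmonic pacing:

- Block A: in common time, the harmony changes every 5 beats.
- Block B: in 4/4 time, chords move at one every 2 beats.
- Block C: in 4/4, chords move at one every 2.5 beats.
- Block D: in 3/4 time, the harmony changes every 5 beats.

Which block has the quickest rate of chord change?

A: each chord is 5 beats in 4/4, so 0.8 per bar.
B: each chord is 2 beats in 4/4, so 2 per bar.
C: each chord is 2.5 beats in 4/4, so 1.6 per bar.
D: each chord is 5 beats in 3/4, so 0.6 per bar.
Fastest is B at 2 chords/bar.

Block B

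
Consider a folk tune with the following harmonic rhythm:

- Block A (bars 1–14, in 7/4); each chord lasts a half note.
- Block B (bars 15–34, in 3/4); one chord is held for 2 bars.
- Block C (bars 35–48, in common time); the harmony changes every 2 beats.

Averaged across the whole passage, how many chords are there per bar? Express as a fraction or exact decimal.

29/16 chords per bar

A: 14 × 7 = 98 beats ÷ 2 = 49 chords.
B: 20 × 3 = 60 beats ÷ 6 = 10 chords.
C: 14 × 4 = 56 beats ÷ 2 = 28 chords.
Overall: 87 chords over 48 bars → 87/48 = 29/16 chords per bar.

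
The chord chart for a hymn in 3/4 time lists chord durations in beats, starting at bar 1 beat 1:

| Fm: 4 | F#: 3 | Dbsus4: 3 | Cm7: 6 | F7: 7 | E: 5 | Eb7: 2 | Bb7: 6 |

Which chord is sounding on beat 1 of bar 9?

E

Beat 1 of bar 9 is beat (9−1)×3 + 1 = 25 overall.
Running totals: Fm ends at 4, F# ends at 7, Dbsus4 ends at 10, Cm7 ends at 16, F7 ends at 23, E ends at 28.
Beat 25 falls within E.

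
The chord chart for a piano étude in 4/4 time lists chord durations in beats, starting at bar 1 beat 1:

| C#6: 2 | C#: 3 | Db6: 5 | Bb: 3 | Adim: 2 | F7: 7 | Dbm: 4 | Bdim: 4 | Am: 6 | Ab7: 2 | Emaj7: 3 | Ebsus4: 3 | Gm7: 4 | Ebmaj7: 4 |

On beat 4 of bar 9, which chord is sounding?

Beat 4 of bar 9 is beat (9−1)×4 + 4 = 36 overall.
Running totals: C#6 ends at 2, C# ends at 5, Db6 ends at 10, Bb ends at 13, Adim ends at 15, F7 ends at 22, Dbm ends at 26, Bdim ends at 30, Am ends at 36.
Beat 36 falls within Am.

Am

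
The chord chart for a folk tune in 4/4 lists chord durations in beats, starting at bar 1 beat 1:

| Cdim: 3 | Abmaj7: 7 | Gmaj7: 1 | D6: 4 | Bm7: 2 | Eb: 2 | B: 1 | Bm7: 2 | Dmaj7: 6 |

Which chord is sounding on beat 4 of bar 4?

Beat 4 of bar 4 is beat (4−1)×4 + 4 = 16 overall.
Running totals: Cdim ends at 3, Abmaj7 ends at 10, Gmaj7 ends at 11, D6 ends at 15, Bm7 ends at 17.
Beat 16 falls within Bm7.

Bm7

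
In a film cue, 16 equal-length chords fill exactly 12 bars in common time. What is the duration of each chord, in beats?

3 beats

12 bars × 4 beats/bar = 48 beats total.
48 beats ÷ 16 chords = 3 beats per chord.
(That is a dotted half note.)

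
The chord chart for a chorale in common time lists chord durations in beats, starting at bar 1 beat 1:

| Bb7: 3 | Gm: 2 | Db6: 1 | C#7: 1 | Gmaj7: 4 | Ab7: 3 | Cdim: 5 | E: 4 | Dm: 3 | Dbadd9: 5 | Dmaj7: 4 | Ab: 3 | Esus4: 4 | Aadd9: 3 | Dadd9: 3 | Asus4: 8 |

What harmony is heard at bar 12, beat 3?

Dadd9

Beat 3 of bar 12 is beat (12−1)×4 + 3 = 47 overall.
Running totals: Bb7 ends at 3, Gm ends at 5, Db6 ends at 6, C#7 ends at 7, Gmaj7 ends at 11, Ab7 ends at 14, Cdim ends at 19, E ends at 23, Dm ends at 26, Dbadd9 ends at 31, Dmaj7 ends at 35, Ab ends at 38, Esus4 ends at 42, Aadd9 ends at 45, Dadd9 ends at 48.
Beat 47 falls within Dadd9.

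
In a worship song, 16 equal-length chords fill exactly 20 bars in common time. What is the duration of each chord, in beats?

20 bars × 4 beats/bar = 80 beats total.
80 beats ÷ 16 chords = 5 beats per chord.

5 beats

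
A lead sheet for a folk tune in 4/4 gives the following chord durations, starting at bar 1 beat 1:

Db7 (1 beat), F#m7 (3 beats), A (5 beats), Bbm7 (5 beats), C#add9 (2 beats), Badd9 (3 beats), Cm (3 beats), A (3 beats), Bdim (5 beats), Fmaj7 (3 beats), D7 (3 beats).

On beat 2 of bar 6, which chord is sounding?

Beat 2 of bar 6 is beat (6−1)×4 + 2 = 22 overall.
Running totals: Db7 ends at 1, F#m7 ends at 4, A ends at 9, Bbm7 ends at 14, C#add9 ends at 16, Badd9 ends at 19, Cm ends at 22.
Beat 22 falls within Cm.

Cm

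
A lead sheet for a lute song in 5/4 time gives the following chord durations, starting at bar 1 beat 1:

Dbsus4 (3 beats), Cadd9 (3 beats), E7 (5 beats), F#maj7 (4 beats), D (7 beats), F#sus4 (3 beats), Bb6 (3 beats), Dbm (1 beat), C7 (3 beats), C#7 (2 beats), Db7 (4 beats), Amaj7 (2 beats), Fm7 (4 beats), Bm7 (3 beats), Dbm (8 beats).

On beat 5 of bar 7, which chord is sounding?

Beat 5 of bar 7 is beat (7−1)×5 + 5 = 35 overall.
Running totals: Dbsus4 ends at 3, Cadd9 ends at 6, E7 ends at 11, F#maj7 ends at 15, D ends at 22, F#sus4 ends at 25, Bb6 ends at 28, Dbm ends at 29, C7 ends at 32, C#7 ends at 34, Db7 ends at 38.
Beat 35 falls within Db7.

Db7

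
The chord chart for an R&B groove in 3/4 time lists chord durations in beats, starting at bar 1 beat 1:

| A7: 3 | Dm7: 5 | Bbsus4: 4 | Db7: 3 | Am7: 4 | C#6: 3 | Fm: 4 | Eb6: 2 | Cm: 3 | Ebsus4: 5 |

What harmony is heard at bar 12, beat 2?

Ebsus4

Beat 2 of bar 12 is beat (12−1)×3 + 2 = 35 overall.
Running totals: A7 ends at 3, Dm7 ends at 8, Bbsus4 ends at 12, Db7 ends at 15, Am7 ends at 19, C#6 ends at 22, Fm ends at 26, Eb6 ends at 28, Cm ends at 31, Ebsus4 ends at 36.
Beat 35 falls within Ebsus4.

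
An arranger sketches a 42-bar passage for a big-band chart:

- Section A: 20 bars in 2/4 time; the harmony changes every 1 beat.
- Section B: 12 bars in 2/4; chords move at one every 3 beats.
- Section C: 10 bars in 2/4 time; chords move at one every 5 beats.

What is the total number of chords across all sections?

A: 20 bars × 2 beats = 40 beats; 1 beat/chord → 40 chords.
B: 12 bars × 2 beats = 24 beats; 3 beats/chord → 8 chords.
C: 10 bars × 2 beats = 20 beats; 5 beats/chord → 4 chords.
Total: 40 + 8 + 4 = 52.

52 chords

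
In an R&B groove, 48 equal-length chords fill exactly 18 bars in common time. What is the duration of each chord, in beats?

1.5 beats

18 bars × 4 beats/bar = 72 beats total.
72 beats ÷ 48 chords = 1.5 beats per chord.
(That is a dotted quarter note.)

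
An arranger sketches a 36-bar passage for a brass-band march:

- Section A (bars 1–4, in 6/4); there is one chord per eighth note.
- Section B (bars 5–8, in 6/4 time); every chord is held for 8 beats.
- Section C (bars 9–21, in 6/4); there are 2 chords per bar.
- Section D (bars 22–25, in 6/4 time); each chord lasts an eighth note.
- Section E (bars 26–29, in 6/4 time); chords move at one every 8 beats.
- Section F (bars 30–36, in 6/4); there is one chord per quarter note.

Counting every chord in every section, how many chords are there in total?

170 chords

A: 4 bars × 6 beats = 24 beats; 0.5 beats/chord → 48 chords.
B: 4 bars × 6 beats = 24 beats; 8 beats/chord → 3 chords.
C: 13 bars × 6 beats = 78 beats; 3 beats/chord → 26 chords.
D: 4 bars × 6 beats = 24 beats; 0.5 beats/chord → 48 chords.
E: 4 bars × 6 beats = 24 beats; 8 beats/chord → 3 chords.
F: 7 bars × 6 beats = 42 beats; 1 beat/chord → 42 chords.
Total: 48 + 3 + 26 + 48 + 3 + 42 = 170.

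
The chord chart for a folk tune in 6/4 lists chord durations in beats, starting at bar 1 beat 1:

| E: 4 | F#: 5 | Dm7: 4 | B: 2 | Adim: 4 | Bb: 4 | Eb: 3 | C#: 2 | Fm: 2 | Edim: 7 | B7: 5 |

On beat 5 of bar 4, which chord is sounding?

Bb

Beat 5 of bar 4 is beat (4−1)×6 + 5 = 23 overall.
Running totals: E ends at 4, F# ends at 9, Dm7 ends at 13, B ends at 15, Adim ends at 19, Bb ends at 23.
Beat 23 falls within Bb.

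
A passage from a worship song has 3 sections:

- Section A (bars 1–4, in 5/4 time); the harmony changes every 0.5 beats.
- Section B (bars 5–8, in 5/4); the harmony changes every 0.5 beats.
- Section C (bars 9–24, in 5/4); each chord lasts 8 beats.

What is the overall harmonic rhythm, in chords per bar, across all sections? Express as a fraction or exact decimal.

3.75 chords per bar

A: 4 × 5 = 20 beats ÷ 0.5 = 40 chords.
B: 4 × 5 = 20 beats ÷ 0.5 = 40 chords.
C: 16 × 5 = 80 beats ÷ 8 = 10 chords.
Overall: 90 chords over 24 bars → 90/24 = 3.75 chords per bar.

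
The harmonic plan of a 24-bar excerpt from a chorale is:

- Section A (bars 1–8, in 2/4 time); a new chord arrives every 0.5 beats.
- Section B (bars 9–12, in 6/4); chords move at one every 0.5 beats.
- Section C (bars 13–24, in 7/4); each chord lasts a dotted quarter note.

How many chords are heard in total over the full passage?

A: 8 bars × 2 beats = 16 beats; 0.5 beats/chord → 32 chords.
B: 4 bars × 6 beats = 24 beats; 0.5 beats/chord → 48 chords.
C: 12 bars × 7 beats = 84 beats; 1.5 beats/chord → 56 chords.
Total: 32 + 48 + 56 = 136.

136 chords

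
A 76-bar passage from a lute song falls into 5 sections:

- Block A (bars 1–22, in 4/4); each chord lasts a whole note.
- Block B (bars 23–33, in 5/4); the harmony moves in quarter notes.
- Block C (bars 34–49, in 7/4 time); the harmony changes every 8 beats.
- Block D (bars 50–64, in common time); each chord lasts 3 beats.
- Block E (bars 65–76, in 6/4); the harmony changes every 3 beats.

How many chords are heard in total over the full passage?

135 chords

A: 22 bars × 4 beats = 88 beats; 4 beats/chord → 22 chords.
B: 11 bars × 5 beats = 55 beats; 1 beat/chord → 55 chords.
C: 16 bars × 7 beats = 112 beats; 8 beats/chord → 14 chords.
D: 15 bars × 4 beats = 60 beats; 3 beats/chord → 20 chords.
E: 12 bars × 6 beats = 72 beats; 3 beats/chord → 24 chords.
Total: 22 + 55 + 14 + 20 + 24 = 135.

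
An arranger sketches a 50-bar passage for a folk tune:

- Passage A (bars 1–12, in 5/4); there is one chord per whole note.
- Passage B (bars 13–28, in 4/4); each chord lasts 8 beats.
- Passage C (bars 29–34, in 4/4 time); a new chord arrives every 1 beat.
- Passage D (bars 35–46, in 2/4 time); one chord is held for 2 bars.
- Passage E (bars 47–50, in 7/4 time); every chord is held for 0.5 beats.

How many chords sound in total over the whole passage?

109 chords

A: 12 bars × 5 beats = 60 beats; 4 beats/chord → 15 chords.
B: 16 bars × 4 beats = 64 beats; 8 beats/chord → 8 chords.
C: 6 bars × 4 beats = 24 beats; 1 beat/chord → 24 chords.
D: 12 bars × 2 beats = 24 beats; 4 beats/chord → 6 chords.
E: 4 bars × 7 beats = 28 beats; 0.5 beats/chord → 56 chords.
Total: 15 + 8 + 24 + 6 + 56 = 109.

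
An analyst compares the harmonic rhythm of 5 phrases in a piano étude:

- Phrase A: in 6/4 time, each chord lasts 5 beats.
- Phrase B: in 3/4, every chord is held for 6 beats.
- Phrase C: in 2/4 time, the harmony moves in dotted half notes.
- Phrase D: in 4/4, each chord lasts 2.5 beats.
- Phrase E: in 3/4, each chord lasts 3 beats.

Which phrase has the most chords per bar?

Phrase D

A: 6 beats/bar ÷ 5 beats/chord = 1.2 chords/bar.
B: 3 beats/bar ÷ 6 beats/chord = 0.5 chords/bar.
C: 2 beats/bar ÷ 3 beats/chord = 2/3 chords/bar.
D: 4 beats/bar ÷ 2.5 beats/chord = 1.6 chords/bar.
E: 3 beats/bar ÷ 3 beats/chord = 1 chord/bar.
Fastest is D at 1.6 chords/bar.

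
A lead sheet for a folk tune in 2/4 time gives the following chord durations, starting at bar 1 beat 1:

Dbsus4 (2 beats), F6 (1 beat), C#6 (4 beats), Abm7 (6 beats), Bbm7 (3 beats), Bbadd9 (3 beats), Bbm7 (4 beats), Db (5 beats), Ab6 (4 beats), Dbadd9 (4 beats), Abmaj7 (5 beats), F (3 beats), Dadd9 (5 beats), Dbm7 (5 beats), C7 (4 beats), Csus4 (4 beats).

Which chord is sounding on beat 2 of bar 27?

Dbm7

Beat 2 of bar 27 is beat (27−1)×2 + 2 = 54 overall.
Running totals: Dbsus4 ends at 2, F6 ends at 3, C#6 ends at 7, Abm7 ends at 13, Bbm7 ends at 16, Bbadd9 ends at 19, Bbm7 ends at 23, Db ends at 28, Ab6 ends at 32, Dbadd9 ends at 36, Abmaj7 ends at 41, F ends at 44, Dadd9 ends at 49, Dbm7 ends at 54.
Beat 54 falls within Dbm7.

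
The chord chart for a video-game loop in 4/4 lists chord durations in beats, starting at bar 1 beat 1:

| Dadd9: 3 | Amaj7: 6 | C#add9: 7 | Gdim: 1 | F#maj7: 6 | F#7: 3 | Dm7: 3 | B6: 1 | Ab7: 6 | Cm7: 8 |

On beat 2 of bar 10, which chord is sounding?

Cm7

Beat 2 of bar 10 is beat (10−1)×4 + 2 = 38 overall.
Running totals: Dadd9 ends at 3, Amaj7 ends at 9, C#add9 ends at 16, Gdim ends at 17, F#maj7 ends at 23, F#7 ends at 26, Dm7 ends at 29, B6 ends at 30, Ab7 ends at 36, Cm7 ends at 44.
Beat 38 falls within Cm7.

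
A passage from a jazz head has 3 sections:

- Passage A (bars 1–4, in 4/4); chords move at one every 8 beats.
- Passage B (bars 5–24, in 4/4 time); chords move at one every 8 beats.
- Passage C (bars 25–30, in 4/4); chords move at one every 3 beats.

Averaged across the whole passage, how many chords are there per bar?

2/3 chords per bar

A: 4 × 4 = 16 beats ÷ 8 = 2 chords.
B: 20 × 4 = 80 beats ÷ 8 = 10 chords.
C: 6 × 4 = 24 beats ÷ 3 = 8 chords.
Overall: 20 chords over 30 bars → 20/30 = 2/3 chords per bar.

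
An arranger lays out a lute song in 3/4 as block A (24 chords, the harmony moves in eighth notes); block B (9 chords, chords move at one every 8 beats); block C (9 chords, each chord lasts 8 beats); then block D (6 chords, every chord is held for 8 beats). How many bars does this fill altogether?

68 bars

A: 24 × 0.5 = 12 beats = 4 bars.
B: 9 × 8 = 72 beats = 24 bars.
C: 9 × 8 = 72 beats = 24 bars.
D: 6 × 8 = 48 beats = 16 bars.
Total: 4 + 24 + 24 + 16 = 68 bars.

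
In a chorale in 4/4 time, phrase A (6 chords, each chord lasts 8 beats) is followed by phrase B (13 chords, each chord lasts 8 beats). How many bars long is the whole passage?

38 bars

A: 6 × 8 = 48 beats = 12 bars.
B: 13 × 8 = 104 beats = 26 bars.
Total: 12 + 26 = 38 bars.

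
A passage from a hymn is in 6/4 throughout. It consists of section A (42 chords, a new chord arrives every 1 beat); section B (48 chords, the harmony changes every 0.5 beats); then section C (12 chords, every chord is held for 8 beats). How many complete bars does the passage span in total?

27 bars

A: 42 × 1 = 42 beats = 7 bars.
B: 48 × 0.5 = 24 beats = 4 bars.
C: 12 × 8 = 96 beats = 16 bars.
Total: 7 + 4 + 16 = 27 bars.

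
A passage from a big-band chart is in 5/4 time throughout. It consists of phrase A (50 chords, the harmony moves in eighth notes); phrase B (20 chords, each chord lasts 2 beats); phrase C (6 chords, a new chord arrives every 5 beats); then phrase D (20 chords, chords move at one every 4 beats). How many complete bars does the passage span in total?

A: 50 × 0.5 = 25 beats = 5 bars.
B: 20 × 2 = 40 beats = 8 bars.
C: 6 × 5 = 30 beats = 6 bars.
D: 20 × 4 = 80 beats = 16 bars.
Total: 5 + 8 + 6 + 16 = 35 bars.

35 bars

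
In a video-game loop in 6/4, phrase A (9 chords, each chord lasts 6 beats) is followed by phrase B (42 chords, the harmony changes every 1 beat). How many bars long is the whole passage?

16 bars

A: 9 × 6 = 54 beats = 9 bars.
B: 42 × 1 = 42 beats = 7 bars.
Total: 9 + 7 = 16 bars.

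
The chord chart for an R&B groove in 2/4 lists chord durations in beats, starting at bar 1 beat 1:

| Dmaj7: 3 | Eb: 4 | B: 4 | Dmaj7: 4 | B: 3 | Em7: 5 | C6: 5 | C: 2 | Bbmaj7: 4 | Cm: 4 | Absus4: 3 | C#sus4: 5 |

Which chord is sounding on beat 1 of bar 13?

Beat 1 of bar 13 is beat (13−1)×2 + 1 = 25 overall.
Running totals: Dmaj7 ends at 3, Eb ends at 7, B ends at 11, Dmaj7 ends at 15, B ends at 18, Em7 ends at 23, C6 ends at 28.
Beat 25 falls within C6.

C6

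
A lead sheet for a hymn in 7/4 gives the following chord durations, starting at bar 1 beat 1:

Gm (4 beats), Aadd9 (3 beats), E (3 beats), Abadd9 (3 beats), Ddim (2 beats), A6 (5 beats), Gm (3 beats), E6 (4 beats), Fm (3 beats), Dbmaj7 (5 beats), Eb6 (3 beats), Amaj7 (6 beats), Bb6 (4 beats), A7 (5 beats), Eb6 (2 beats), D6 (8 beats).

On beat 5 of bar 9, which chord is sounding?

D6

Beat 5 of bar 9 is beat (9−1)×7 + 5 = 61 overall.
Running totals: Gm ends at 4, Aadd9 ends at 7, E ends at 10, Abadd9 ends at 13, Ddim ends at 15, A6 ends at 20, Gm ends at 23, E6 ends at 27, Fm ends at 30, Dbmaj7 ends at 35, Eb6 ends at 38, Amaj7 ends at 44, Bb6 ends at 48, A7 ends at 53, Eb6 ends at 55, D6 ends at 63.
Beat 61 falls within D6.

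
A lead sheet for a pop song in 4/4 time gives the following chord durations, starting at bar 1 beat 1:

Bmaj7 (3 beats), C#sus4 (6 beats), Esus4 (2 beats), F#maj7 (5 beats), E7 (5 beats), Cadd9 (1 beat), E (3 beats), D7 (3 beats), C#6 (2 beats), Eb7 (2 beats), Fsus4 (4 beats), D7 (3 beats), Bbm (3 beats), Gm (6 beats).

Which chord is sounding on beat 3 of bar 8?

Beat 3 of bar 8 is beat (8−1)×4 + 3 = 31 overall.
Running totals: Bmaj7 ends at 3, C#sus4 ends at 9, Esus4 ends at 11, F#maj7 ends at 16, E7 ends at 21, Cadd9 ends at 22, E ends at 25, D7 ends at 28, C#6 ends at 30, Eb7 ends at 32.
Beat 31 falls within Eb7.

Eb7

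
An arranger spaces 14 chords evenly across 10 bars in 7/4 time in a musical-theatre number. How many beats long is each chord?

10 bars × 7 beats/bar = 70 beats total.
70 beats ÷ 14 chords = 5 beats per chord.

5 beats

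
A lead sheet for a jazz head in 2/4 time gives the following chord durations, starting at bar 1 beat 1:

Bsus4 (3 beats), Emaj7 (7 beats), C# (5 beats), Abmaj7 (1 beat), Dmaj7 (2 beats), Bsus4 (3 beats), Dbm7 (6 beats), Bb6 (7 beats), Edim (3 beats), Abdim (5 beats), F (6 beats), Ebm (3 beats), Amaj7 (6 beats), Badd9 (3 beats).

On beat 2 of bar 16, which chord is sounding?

Bb6

Beat 2 of bar 16 is beat (16−1)×2 + 2 = 32 overall.
Running totals: Bsus4 ends at 3, Emaj7 ends at 10, C# ends at 15, Abmaj7 ends at 16, Dmaj7 ends at 18, Bsus4 ends at 21, Dbm7 ends at 27, Bb6 ends at 34.
Beat 32 falls within Bb6.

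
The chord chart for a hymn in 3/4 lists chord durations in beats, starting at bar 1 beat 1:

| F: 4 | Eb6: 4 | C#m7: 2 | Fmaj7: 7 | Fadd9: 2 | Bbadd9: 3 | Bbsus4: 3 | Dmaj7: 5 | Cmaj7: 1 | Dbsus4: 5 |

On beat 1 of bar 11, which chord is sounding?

Cmaj7

Beat 1 of bar 11 is beat (11−1)×3 + 1 = 31 overall.
Running totals: F ends at 4, Eb6 ends at 8, C#m7 ends at 10, Fmaj7 ends at 17, Fadd9 ends at 19, Bbadd9 ends at 22, Bbsus4 ends at 25, Dmaj7 ends at 30, Cmaj7 ends at 31.
Beat 31 falls within Cmaj7.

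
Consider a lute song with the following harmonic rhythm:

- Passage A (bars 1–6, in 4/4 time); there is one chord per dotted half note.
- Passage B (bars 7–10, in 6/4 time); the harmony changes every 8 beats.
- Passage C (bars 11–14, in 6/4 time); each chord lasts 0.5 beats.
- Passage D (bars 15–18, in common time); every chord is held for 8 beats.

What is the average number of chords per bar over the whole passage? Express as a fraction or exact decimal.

61/18 chords per bar

A: 6 bars of 4 beats is 24 beats; at 3 beats each that's 8 chords.
B: 4 bars of 6 beats is 24 beats; at 8 beats each that's 3 chords.
C: 4 bars of 6 beats is 24 beats; at 0.5 beats each that's 48 chords.
D: 4 bars of 4 beats is 16 beats; at 8 beats each that's 2 chords.
Overall: 61 chords over 18 bars → 61/18 = 61/18 chords per bar.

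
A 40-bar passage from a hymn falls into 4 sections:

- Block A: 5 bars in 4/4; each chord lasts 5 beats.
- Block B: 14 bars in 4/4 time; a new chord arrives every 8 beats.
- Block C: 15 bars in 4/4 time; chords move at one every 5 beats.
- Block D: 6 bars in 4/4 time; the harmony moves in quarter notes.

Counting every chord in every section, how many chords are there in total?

A: 5 bars × 4 beats = 20 beats; 5 beats/chord → 4 chords.
B: 14 bars × 4 beats = 56 beats; 8 beats/chord → 7 chords.
C: 15 bars × 4 beats = 60 beats; 5 beats/chord → 12 chords.
D: 6 bars × 4 beats = 24 beats; 1 beat/chord → 24 chords.
Total: 4 + 7 + 12 + 24 = 47.

47 chords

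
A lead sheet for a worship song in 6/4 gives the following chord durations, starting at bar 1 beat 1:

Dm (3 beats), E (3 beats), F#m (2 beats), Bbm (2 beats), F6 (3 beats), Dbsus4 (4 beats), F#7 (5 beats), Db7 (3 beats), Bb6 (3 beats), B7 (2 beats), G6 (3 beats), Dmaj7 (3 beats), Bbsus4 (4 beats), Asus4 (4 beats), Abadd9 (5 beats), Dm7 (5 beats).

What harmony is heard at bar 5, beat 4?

Beat 4 of bar 5 is beat (5−1)×6 + 4 = 28 overall.
Running totals: Dm ends at 3, E ends at 6, F#m ends at 8, Bbm ends at 10, F6 ends at 13, Dbsus4 ends at 17, F#7 ends at 22, Db7 ends at 25, Bb6 ends at 28.
Beat 28 falls within Bb6.

Bb6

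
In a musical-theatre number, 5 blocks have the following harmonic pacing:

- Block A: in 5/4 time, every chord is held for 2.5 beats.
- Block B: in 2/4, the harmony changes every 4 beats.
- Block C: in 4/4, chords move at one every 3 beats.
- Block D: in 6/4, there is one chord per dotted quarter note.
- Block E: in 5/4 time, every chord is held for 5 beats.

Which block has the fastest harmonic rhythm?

A: 5/2.5 = 2 chords/bar.
B: 2/4 = 0.5 chords/bar.
C: 4/3 = 4/3 chords/bar.
D: 6/1.5 = 4 chords/bar.
E: 5/5 = 1 chord/bar.
Fastest is D at 4 chords/bar.

Block D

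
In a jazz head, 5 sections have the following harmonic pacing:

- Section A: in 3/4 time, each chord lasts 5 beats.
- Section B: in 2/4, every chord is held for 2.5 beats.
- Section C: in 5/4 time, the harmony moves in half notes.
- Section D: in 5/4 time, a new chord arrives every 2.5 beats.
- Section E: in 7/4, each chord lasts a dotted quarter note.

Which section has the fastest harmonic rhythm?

A: 3/5 = 0.6 chords/bar.
B: 2/2.5 = 0.8 chords/bar.
C: 5/2 = 2.5 chords/bar.
D: 5/2.5 = 2 chords/bar.
E: 7/1.5 = 14/3 chords/bar.
Fastest is E at 14/3 chords/bar.

Section E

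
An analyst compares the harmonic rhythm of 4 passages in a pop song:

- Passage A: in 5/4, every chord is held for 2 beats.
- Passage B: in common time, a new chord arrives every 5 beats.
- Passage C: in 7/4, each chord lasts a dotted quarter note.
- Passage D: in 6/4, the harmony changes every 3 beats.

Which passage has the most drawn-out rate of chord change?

Passage B

A: 5 beats/bar ÷ 2 beats/chord = 2.5 chords/bar.
B: 4 beats/bar ÷ 5 beats/chord = 0.8 chords/bar.
C: 7 beats/bar ÷ 1.5 beats/chord = 14/3 chords/bar.
D: 6 beats/bar ÷ 3 beats/chord = 2 chords/bar.
Slowest is B at 0.8 chords/bar.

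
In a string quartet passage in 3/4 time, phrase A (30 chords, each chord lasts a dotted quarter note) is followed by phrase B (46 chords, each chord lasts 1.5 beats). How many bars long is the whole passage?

A: 30 × 1.5 = 45 beats = 15 bars.
B: 46 × 1.5 = 69 beats = 23 bars.
Total: 15 + 23 = 38 bars.

38 bars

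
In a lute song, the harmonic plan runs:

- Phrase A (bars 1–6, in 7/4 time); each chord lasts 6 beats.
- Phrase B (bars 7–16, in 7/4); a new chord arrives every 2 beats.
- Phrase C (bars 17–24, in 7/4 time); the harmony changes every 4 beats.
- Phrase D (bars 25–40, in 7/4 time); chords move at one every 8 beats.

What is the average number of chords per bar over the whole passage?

1.75 chords per bar

A: 6 × 7 = 42 beats ÷ 6 = 7 chords.
B: 10 × 7 = 70 beats ÷ 2 = 35 chords.
C: 8 × 7 = 56 beats ÷ 4 = 14 chords.
D: 16 × 7 = 112 beats ÷ 8 = 14 chords.
Overall: 70 chords over 40 bars → 70/40 = 1.75 chords per bar.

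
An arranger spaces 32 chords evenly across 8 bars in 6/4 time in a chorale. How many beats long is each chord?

1.5 beats

8 bars × 6 beats/bar = 48 beats total.
48 beats ÷ 32 chords = 1.5 beats per chord.
(That is a dotted quarter note.)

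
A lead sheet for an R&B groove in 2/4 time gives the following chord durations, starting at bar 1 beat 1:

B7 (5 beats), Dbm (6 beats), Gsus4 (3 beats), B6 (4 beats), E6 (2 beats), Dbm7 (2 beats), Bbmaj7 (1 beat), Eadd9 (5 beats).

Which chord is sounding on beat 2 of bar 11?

Dbm7

Beat 2 of bar 11 is beat (11−1)×2 + 2 = 22 overall.
Running totals: B7 ends at 5, Dbm ends at 11, Gsus4 ends at 14, B6 ends at 18, E6 ends at 20, Dbm7 ends at 22.
Beat 22 falls within Dbm7.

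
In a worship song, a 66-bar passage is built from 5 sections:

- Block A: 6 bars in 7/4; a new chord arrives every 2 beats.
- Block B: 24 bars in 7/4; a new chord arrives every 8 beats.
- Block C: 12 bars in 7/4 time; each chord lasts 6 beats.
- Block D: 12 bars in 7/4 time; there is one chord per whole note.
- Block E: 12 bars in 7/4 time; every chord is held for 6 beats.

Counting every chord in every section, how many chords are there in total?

91 chords

A: 6 bars × 7 beats = 42 beats; 2 beats/chord → 21 chords.
B: 24 bars × 7 beats = 168 beats; 8 beats/chord → 21 chords.
C: 12 bars × 7 beats = 84 beats; 6 beats/chord → 14 chords.
D: 12 bars × 7 beats = 84 beats; 4 beats/chord → 21 chords.
E: 12 bars × 7 beats = 84 beats; 6 beats/chord → 14 chords.
Total: 21 + 21 + 14 + 21 + 14 = 91.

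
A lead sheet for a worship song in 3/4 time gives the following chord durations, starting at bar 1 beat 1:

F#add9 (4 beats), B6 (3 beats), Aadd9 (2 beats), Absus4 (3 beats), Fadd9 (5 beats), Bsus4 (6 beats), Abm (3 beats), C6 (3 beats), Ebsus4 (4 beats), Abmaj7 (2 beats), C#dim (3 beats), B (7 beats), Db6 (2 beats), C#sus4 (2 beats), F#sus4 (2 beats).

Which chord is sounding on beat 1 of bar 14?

Beat 1 of bar 14 is beat (14−1)×3 + 1 = 40 overall.
Running totals: F#add9 ends at 4, B6 ends at 7, Aadd9 ends at 9, Absus4 ends at 12, Fadd9 ends at 17, Bsus4 ends at 23, Abm ends at 26, C6 ends at 29, Ebsus4 ends at 33, Abmaj7 ends at 35, C#dim ends at 38, B ends at 45.
Beat 40 falls within B.

B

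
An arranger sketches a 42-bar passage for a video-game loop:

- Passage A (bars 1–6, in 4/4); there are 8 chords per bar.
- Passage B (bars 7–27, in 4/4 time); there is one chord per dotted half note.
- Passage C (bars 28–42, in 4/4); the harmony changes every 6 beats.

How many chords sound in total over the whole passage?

A: 6 bars × 4 beats = 24 beats; 0.5 beats/chord → 48 chords.
B: 21 bars × 4 beats = 84 beats; 3 beats/chord → 28 chords.
C: 15 bars × 4 beats = 60 beats; 6 beats/chord → 10 chords.
Total: 48 + 28 + 10 = 86.

86 chords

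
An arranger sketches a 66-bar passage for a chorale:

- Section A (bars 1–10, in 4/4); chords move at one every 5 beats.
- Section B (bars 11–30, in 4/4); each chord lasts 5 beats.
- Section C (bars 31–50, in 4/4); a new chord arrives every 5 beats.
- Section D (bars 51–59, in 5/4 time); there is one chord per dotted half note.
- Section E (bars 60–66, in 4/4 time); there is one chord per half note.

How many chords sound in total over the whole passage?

A: 10·4 = 40 beats, 40/5 = 8 chords.
B: 20·4 = 80 beats, 80/5 = 16 chords.
C: 20·4 = 80 beats, 80/5 = 16 chords.
D: 9·5 = 45 beats, 45/3 = 15 chords.
E: 7·4 = 28 beats, 28/2 = 14 chords.
Total: 8 + 16 + 16 + 15 + 14 = 69.

69 chords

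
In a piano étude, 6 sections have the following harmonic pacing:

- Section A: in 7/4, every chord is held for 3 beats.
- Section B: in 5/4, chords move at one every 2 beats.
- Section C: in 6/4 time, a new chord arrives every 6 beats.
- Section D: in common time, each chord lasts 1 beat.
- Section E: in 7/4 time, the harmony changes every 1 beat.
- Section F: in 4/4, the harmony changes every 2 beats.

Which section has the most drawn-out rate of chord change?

A: 7/3 = 7/3 chords/bar.
B: 5/2 = 2.5 chords/bar.
C: 6/6 = 1 chord/bar.
D: 4/1 = 4 chords/bar.
E: 7/1 = 7 chords/bar.
F: 4/2 = 2 chords/bar.
Slowest is C at 1 chords/bar.

Section C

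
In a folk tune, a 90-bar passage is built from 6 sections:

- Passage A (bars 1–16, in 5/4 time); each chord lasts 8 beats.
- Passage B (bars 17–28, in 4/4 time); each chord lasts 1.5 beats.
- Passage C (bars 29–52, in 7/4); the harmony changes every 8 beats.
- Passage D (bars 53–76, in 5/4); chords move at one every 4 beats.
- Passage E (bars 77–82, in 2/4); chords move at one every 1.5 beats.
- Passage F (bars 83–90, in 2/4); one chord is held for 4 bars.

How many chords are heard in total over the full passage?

A: 16 bars × 5 beats = 80 beats; 8 beats/chord → 10 chords.
B: 12 bars × 4 beats = 48 beats; 1.5 beats/chord → 32 chords.
C: 24 bars × 7 beats = 168 beats; 8 beats/chord → 21 chords.
D: 24 bars × 5 beats = 120 beats; 4 beats/chord → 30 chords.
E: 6 bars × 2 beats = 12 beats; 1.5 beats/chord → 8 chords.
F: 8 bars × 2 beats = 16 beats; 8 beats/chord → 2 chords.
Total: 10 + 32 + 21 + 30 + 8 + 2 = 103.

103 chords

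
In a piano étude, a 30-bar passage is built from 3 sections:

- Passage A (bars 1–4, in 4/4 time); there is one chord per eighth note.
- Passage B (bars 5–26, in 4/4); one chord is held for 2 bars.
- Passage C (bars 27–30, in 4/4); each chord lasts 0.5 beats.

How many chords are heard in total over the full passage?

A: 4 bars × 4 beats = 16 beats; 0.5 beats/chord → 32 chords.
B: 22 bars × 4 beats = 88 beats; 8 beats/chord → 11 chords.
C: 4 bars × 4 beats = 16 beats; 0.5 beats/chord → 32 chords.
Total: 32 + 11 + 32 = 75.

75 chords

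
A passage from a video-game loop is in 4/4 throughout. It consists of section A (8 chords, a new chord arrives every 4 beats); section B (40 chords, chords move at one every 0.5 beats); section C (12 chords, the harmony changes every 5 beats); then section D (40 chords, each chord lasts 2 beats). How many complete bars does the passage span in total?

A: 8 × 4 = 32 beats = 8 bars.
B: 40 × 0.5 = 20 beats = 5 bars.
C: 12 × 5 = 60 beats = 15 bars.
D: 40 × 2 = 80 beats = 20 bars.
Total: 8 + 5 + 15 + 20 = 48 bars.

48 bars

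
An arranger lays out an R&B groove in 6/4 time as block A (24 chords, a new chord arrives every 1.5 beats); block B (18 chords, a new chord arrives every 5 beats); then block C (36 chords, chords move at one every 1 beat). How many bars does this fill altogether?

A: 24 × 1.5 = 36 beats = 6 bars.
B: 18 × 5 = 90 beats = 15 bars.
C: 36 × 1 = 36 beats = 6 bars.
Total: 6 + 15 + 6 = 27 bars.

27 bars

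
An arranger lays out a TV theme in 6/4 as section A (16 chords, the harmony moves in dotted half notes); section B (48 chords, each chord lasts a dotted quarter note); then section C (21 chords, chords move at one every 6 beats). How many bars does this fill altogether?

41 bars

A: 16 × 3 = 48 beats = 8 bars.
B: 48 × 1.5 = 72 beats = 12 bars.
C: 21 × 6 = 126 beats = 21 bars.
Total: 8 + 12 + 21 = 41 bars.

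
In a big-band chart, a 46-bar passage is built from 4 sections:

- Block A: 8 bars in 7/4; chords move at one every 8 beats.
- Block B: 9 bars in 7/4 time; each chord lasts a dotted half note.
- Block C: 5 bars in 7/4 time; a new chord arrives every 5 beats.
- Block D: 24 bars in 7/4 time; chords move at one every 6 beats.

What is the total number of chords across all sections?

A: 8 bars × 7 beats = 56 beats; 8 beats/chord → 7 chords.
B: 9 bars × 7 beats = 63 beats; 3 beats/chord → 21 chords.
C: 5 bars × 7 beats = 35 beats; 5 beats/chord → 7 chords.
D: 24 bars × 7 beats = 168 beats; 6 beats/chord → 28 chords.
Total: 7 + 21 + 7 + 28 = 63.

63 chords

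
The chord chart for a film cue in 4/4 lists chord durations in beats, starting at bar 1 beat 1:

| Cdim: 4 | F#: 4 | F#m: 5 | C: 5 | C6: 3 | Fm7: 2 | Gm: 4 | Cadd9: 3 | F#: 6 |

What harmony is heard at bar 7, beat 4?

Beat 4 of bar 7 is beat (7−1)×4 + 4 = 28 overall.
Running totals: Cdim ends at 4, F# ends at 8, F#m ends at 13, C ends at 18, C6 ends at 21, Fm7 ends at 23, Gm ends at 27, Cadd9 ends at 30.
Beat 28 falls within Cadd9.

Cadd9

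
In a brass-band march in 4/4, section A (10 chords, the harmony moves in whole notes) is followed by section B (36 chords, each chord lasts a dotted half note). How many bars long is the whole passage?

A: 10 × 4 = 40 beats = 10 bars.
B: 36 × 3 = 108 beats = 27 bars.
Total: 10 + 27 = 37 bars.

37 bars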